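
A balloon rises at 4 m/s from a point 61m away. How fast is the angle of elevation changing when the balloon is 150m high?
0.009306 rad/s

tan(θ) = y/61
sec²(θ) · dθ/dt = (1/61) · dy/dt
dθ/dt = cos²(θ)/61 · 4 = 61/(61² + 150²) · 4
dθ/dt = 0.009306 rad/s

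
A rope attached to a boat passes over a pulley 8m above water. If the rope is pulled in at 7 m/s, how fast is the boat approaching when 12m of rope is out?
21√5/5 ≈ 9.391 m/s

rope² = x² + 8²
x = √(12² - 8²) = 4√5
dx/dt = (rope/x) · d(rope)/dt = (12/(4√5)) · (-7) = -21√5/5 m/s
The boat approaches at 21√5/5 ≈ 9.391 m/s.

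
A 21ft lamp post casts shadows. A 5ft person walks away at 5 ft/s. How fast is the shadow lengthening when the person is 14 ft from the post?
25/16 ft/s

By similar triangles: 21/(x+s) = 5/s
Solving: s = 5x/16
ds/dt = 5/16 · dx/dt = 5/16 · 5 = 25/16 ft/s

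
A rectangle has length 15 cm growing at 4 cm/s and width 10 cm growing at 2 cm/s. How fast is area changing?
70 cm²/s

A = lw
dA/dt = w·dl/dt + l·dw/dt = 10·4 + 15·2 = 70 cm²/s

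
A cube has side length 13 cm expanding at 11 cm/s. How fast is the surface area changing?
1716 cm²/s

A = 6s²
dA/dt = 12s · ds/dt = 12·13·11 = 1716 cm²/s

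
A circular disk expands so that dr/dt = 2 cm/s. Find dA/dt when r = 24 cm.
96π cm²/s

A = πr²
dA/dt = 2πr · dr/dt = 2π(24)(2) = 96π cm²/s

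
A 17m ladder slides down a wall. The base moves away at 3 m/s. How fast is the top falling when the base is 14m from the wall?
14√93/31 ≈ 4.355 m/s

x² + y² = 17²
2x·dx/dt + 2y·dy/dt = 0
dy/dt = -x/y · dx/dt = -14/√93 · 3 = -14√93/31 m/s
The top is descending at 14√93/31 ≈ 4.355 m/s.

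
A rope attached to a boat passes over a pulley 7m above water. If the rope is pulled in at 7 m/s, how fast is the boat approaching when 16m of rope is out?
112√23/69 ≈ 7.785 m/s

rope² = x² + 7²
x = √(16² - 7²) = 3√23
dx/dt = (rope/x) · d(rope)/dt = (16/(3√23)) · (-7) = -112√23/69 m/s
The boat approaches at 112√23/69 ≈ 7.785 m/s.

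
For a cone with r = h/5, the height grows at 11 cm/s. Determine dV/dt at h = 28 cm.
8624π/25 cm³/s

V = (1/3)π(h/5)²h = πh³/75
dV/dt = πh²/25 · 11
At h = 28: dV/dt = 8624π/25 cm³/s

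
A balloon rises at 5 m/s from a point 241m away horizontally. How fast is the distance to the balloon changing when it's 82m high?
82√64805/12961 ≈ 1.611 m/s

z² = 241² + y²
z = √(241² + 82²) = √64805
dz/dt = y/z · dy/dt = 82/√64805 · 5 = 82√64805/12961 ≈ 1.611 m/s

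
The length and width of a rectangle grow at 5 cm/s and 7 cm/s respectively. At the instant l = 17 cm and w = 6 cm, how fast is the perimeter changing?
24 cm/s

P = 2(l + w)
dP/dt = 2(dl/dt + dw/dt) = 2(5 + 7) = 24 cm/s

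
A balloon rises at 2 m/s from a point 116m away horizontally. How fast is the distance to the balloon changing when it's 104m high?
52√1517/1517 ≈ 1.335 m/s

z² = 116² + y²
z = √(116² + 104²) = 4√1517
dz/dt = y/z · dy/dt = 104/(4√1517) · 2 = 52√1517/1517 ≈ 1.335 m/s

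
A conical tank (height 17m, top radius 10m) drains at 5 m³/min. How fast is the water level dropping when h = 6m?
289/(720π) ≈ 0.1278 m/min

r/h = 10/17, so r = (10/17)h
V = (1/3)πr²h = (1/3)π((10/17)h)²h = (100/867)πh³
dV/dh = (100/289)πh²
dh/dt = (dV/dt)/(dV/dh) = -5/((100/289)π·6²) = -289/(720π) m/min
The level is dropping at 289/(720π) ≈ 0.1278 m/min.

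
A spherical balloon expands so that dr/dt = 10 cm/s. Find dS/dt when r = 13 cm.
1040π cm²/s

S = 4πr²
dS/dt = dS/dr · dr/dt = 8πr · 10
At r = 13: dS/dt = 1040π cm²/s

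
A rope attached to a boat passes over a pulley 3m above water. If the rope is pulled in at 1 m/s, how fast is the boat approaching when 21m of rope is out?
7√3/12 ≈ 1.01 m/s

rope² = x² + 3²
x = √(21² - 3²) = 12√3
dx/dt = (rope/x) · d(rope)/dt = (21/(12√3)) · (-1) = -7√3/12 m/s
The boat approaches at 7√3/12 ≈ 1.01 m/s.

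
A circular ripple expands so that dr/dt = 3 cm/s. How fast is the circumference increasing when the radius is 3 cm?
6π cm/s

C = 2πr
dC/dt = 2π · dr/dt = 2π · 3 = 6π cm/s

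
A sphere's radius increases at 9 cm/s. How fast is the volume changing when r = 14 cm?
7056π cm³/s

V = (4/3)πr³
dV/dt = dV/dr · dr/dt = 4πr² · 9
At r = 14: dV/dt = 7056π cm³/s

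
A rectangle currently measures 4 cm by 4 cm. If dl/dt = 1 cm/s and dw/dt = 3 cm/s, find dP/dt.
8 cm/s

P = 2(l + w)
dP/dt = 2(dl/dt + dw/dt) = 2(1 + 3) = 8 cm/s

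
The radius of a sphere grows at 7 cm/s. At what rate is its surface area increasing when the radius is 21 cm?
1176π cm²/s

S = 4πr²
dS/dt = dS/dr · dr/dt = 8πr · 7
At r = 21: dS/dt = 1176π cm²/s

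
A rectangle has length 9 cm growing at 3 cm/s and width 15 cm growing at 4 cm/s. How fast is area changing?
81 cm²/s

A = lw
dA/dt = w·dl/dt + l·dw/dt = 15·3 + 9·4 = 81 cm²/s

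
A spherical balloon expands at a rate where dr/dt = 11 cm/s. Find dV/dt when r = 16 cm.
11264π cm³/s

V = (4/3)πr³
dV/dt = dV/dr · dr/dt = 4πr² · 11
At r = 16: dV/dt = 11264π cm³/s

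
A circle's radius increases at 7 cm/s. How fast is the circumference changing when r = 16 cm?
14π cm/s

C = 2πr
dC/dt = 2π · dr/dt = 2π · 7 = 14π cm/s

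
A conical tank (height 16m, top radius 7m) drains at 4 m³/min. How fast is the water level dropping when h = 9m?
1024/(3969π) ≈ 0.08212 m/min

r/h = 7/16, so r = (7/16)h
V = (1/3)πr²h = (1/3)π((7/16)h)²h = (49/768)πh³
dV/dh = (49/256)πh²
dh/dt = (dV/dt)/(dV/dh) = -4/((49/256)π·9²) = -1024/(3969π) m/min
The level is dropping at 1024/(3969π) ≈ 0.08212 m/min.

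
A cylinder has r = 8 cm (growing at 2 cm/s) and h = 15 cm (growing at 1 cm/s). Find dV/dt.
544π cm³/s

V = πr²h
dV/dt = 2πrh·dr/dt + πr²·dh/dt
= 2π(8)(15)(2) + π(8)²(1)
= 544π cm³/s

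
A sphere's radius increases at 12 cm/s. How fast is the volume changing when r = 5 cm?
1200π cm³/s

V = (4/3)πr³
dV/dt = dV/dr · dr/dt = 4πr² · 12
At r = 5: dV/dt = 1200π cm³/s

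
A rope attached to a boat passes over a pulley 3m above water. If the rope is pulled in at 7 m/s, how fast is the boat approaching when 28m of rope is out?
196√31/155 ≈ 7.041 m/s

rope² = x² + 3²
x = √(28² - 3²) = 5√31
dx/dt = (rope/x) · d(rope)/dt = (28/(5√31)) · (-7) = -196√31/155 m/s
The boat approaches at 196√31/155 ≈ 7.041 m/s.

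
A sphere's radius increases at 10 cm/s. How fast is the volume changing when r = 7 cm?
1960π cm³/s

V = (4/3)πr³
dV/dt = dV/dr · dr/dt = 4πr² · 10
At r = 7: dV/dt = 1960π cm³/s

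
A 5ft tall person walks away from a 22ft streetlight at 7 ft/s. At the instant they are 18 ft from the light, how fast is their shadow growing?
35/17 ft/s

By similar triangles: 22/(x+s) = 5/s
Solving: s = 5x/17
ds/dt = 5/17 · dx/dt = 5/17 · 7 = 35/17 ft/s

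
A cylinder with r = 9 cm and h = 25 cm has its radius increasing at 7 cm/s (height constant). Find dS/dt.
602π cm²/s

S = 2πrh + 2πr² (lateral + bases)
dS/dt = (2πh + 4πr)·dr/dt = (2π·25 + 4π·9)·7
= 602π cm²/s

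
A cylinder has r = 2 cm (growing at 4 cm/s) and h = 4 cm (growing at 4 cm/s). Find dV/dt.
80π cm³/s

V = πr²h
dV/dt = 2πrh·dr/dt + πr²·dh/dt
= 2π(2)(4)(4) + π(2)²(4)
= 80π cm³/s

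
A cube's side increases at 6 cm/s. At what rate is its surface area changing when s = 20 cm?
1440 cm²/s

A = 6s²
dA/dt = 12s · ds/dt = 12·20·6 = 1440 cm²/s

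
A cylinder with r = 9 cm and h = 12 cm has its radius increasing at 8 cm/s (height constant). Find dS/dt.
480π cm²/s

S = 2πrh + 2πr² (lateral + bases)
dS/dt = (2πh + 4πr)·dr/dt = (2π·12 + 4π·9)·8
= 480π cm²/s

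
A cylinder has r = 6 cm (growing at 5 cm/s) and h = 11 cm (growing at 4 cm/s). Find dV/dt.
804π cm³/s

V = πr²h
dV/dt = 2πrh·dr/dt + πr²·dh/dt
= 2π(6)(11)(5) + π(6)²(4)
= 804π cm³/s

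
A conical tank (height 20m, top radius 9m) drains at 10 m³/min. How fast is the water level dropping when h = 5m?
160/(81π) ≈ 0.6288 m/min

r/h = 9/20, so r = (9/20)h
V = (1/3)πr²h = (1/3)π((9/20)h)²h = (27/400)πh³
dV/dh = (81/400)πh²
dh/dt = (dV/dt)/(dV/dh) = -10/((81/400)π·5²) = -160/(81π) m/min
The level is dropping at 160/(81π) ≈ 0.6288 m/min.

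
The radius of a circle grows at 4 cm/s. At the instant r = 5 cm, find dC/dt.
8π cm/s

C = 2πr
dC/dt = 2π · dr/dt = 2π · 4 = 8π cm/s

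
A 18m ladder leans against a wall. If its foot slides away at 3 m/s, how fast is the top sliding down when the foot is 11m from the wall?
33√203/203 ≈ 2.316 m/s

x² + y² = 18²
2x·dx/dt + 2y·dy/dt = 0
dy/dt = -x/y · dx/dt = -11/√203 · 3 = -33√203/203 m/s
The top is descending at 33√203/203 ≈ 2.316 m/s.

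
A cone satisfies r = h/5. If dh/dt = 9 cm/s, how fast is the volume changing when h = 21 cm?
3969π/25 cm³/s

V = (1/3)π(h/5)²h = πh³/75
dV/dt = πh²/25 · 9
At h = 21: dV/dt = 3969π/25 cm³/s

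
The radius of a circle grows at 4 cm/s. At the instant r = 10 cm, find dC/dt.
8π cm/s

C = 2πr
dC/dt = 2π · dr/dt = 2π · 4 = 8π cm/s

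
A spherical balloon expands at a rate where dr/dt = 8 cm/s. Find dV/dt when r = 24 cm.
18432π cm³/s

V = (4/3)πr³
dV/dt = dV/dr · dr/dt = 4πr² · 8
At r = 24: dV/dt = 18432π cm³/s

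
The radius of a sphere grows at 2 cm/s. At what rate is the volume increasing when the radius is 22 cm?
3872π cm³/s

V = (4/3)πr³
dV/dt = dV/dr · dr/dt = 4πr² · 2
At r = 22: dV/dt = 3872π cm³/s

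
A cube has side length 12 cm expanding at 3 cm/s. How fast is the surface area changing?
432 cm²/s

A = 6s²
dA/dt = 12s · ds/dt = 12·12·3 = 432 cm²/s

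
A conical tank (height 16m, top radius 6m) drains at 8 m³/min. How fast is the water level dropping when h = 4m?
32/(9π) ≈ 1.132 m/min

r/h = 6/16, so r = (3/8)h
V = (1/3)πr²h = (1/3)π((3/8)h)²h = (3/64)πh³
dV/dh = (9/64)πh²
dh/dt = (dV/dt)/(dV/dh) = -8/((9/64)π·4²) = -32/(9π) m/min
The level is dropping at 32/(9π) ≈ 1.132 m/min.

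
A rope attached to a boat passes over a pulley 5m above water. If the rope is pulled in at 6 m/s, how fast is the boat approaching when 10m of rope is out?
4√3 ≈ 6.928 m/s

rope² = x² + 5²
x = √(10² - 5²) = 5√3
dx/dt = (rope/x) · d(rope)/dt = (10/(5√3)) · (-6) = -4√3 m/s
The boat approaches at 4√3 ≈ 6.928 m/s.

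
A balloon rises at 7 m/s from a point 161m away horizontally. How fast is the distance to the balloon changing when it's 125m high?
875√41546/41546 ≈ 4.293 m/s

z² = 161² + y²
z = √(161² + 125²) = √41546
dz/dt = y/z · dy/dt = 125/√41546 · 7 = 875√41546/41546 ≈ 4.293 m/s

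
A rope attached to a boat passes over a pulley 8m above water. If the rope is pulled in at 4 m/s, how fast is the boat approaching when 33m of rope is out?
132√41/205 ≈ 4.123 m/s

rope² = x² + 8²
x = √(33² - 8²) = 5√41
dx/dt = (rope/x) · d(rope)/dt = (33/(5√41)) · (-4) = -132√41/205 m/s
The boat approaches at 132√41/205 ≈ 4.123 m/s.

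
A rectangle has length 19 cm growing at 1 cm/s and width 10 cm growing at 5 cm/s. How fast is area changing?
105 cm²/s

A = lw
dA/dt = w·dl/dt + l·dw/dt = 10·1 + 19·5 = 105 cm²/s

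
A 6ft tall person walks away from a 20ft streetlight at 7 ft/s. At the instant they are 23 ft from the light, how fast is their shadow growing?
3 ft/s

By similar triangles: 20/(x+s) = 6/s
Solving: s = 6x/14
ds/dt = 6/14 · dx/dt = 3/7 · 7 = 3 ft/s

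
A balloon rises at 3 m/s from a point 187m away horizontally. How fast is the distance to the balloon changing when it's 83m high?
249√41858/41858 ≈ 1.217 m/s

z² = 187² + y²
z = √(187² + 83²) = √41858
dz/dt = y/z · dy/dt = 83/√41858 · 3 = 249√41858/41858 ≈ 1.217 m/s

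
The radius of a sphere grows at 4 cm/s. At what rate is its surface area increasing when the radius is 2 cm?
64π cm²/s

S = 4πr²
dS/dt = dS/dr · dr/dt = 8πr · 4
At r = 2: dS/dt = 64π cm²/s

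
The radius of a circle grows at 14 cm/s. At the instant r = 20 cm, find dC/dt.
28π cm/s

C = 2πr
dC/dt = 2π · dr/dt = 2π · 14 = 28π cm/s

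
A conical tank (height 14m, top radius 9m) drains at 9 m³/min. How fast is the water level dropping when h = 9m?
196/(729π) ≈ 0.08558 m/min

r/h = 9/14, so r = (9/14)h
V = (1/3)πr²h = (1/3)π((9/14)h)²h = (27/196)πh³
dV/dh = (81/196)πh²
dh/dt = (dV/dt)/(dV/dh) = -9/((81/196)π·9²) = -196/(729π) m/min
The level is dropping at 196/(729π) ≈ 0.08558 m/min.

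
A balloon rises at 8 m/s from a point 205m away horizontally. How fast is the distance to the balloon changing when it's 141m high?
564√61906/30953 ≈ 4.534 m/s

z² = 205² + y²
z = √(205² + 141²) = √61906
dz/dt = y/z · dy/dt = 141/√61906 · 8 = 564√61906/30953 ≈ 4.534 m/s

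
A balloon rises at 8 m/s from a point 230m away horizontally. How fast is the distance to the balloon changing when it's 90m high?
36√610/305 ≈ 2.915 m/s

z² = 230² + y²
z = √(230² + 90²) = 10√610
dz/dt = y/z · dy/dt = 90/(10√610) · 8 = 36√610/305 ≈ 2.915 m/s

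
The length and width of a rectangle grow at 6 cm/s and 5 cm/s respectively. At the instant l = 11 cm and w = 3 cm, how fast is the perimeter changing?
22 cm/s

P = 2(l + w)
dP/dt = 2(dl/dt + dw/dt) = 2(6 + 5) = 22 cm/s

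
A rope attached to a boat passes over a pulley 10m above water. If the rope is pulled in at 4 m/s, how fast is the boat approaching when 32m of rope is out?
64√231/231 ≈ 4.211 m/s

rope² = x² + 10²
x = √(32² - 10²) = 2√231
dx/dt = (rope/x) · d(rope)/dt = (32/(2√231)) · (-4) = -64√231/231 m/s
The boat approaches at 64√231/231 ≈ 4.211 m/s.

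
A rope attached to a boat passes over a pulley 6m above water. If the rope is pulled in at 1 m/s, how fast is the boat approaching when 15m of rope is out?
5√21/21 ≈ 1.091 m/s

rope² = x² + 6²
x = √(15² - 6²) = 3√21
dx/dt = (rope/x) · d(rope)/dt = (15/(3√21)) · (-1) = -5√21/21 m/s
The boat approaches at 5√21/21 ≈ 1.091 m/s.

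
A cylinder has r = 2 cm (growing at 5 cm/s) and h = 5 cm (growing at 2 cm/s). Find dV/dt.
108π cm³/s

V = πr²h
dV/dt = 2πrh·dr/dt + πr²·dh/dt
= 2π(2)(5)(5) + π(2)²(2)
= 108π cm³/s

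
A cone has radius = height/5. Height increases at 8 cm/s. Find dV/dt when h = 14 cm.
1568π/25 cm³/s

V = (1/3)π(h/5)²h = πh³/75
dV/dt = πh²/25 · 8
At h = 14: dV/dt = 1568π/25 cm³/s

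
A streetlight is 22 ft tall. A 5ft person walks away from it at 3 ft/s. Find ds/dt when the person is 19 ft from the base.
15/17 ft/s

By similar triangles: 22/(x+s) = 5/s
Solving: s = 5x/17
ds/dt = 5/17 · dx/dt = 5/17 · 3 = 15/17 ft/s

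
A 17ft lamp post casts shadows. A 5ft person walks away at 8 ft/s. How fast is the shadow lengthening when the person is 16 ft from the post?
10/3 ft/s

By similar triangles: 17/(x+s) = 5/s
Solving: s = 5x/12
ds/dt = 5/12 · dx/dt = 5/12 · 8 = 10/3 ft/s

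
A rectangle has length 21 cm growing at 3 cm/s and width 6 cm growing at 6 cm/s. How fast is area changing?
144 cm²/s

A = lw
dA/dt = w·dl/dt + l·dw/dt = 6·3 + 21·6 = 144 cm²/s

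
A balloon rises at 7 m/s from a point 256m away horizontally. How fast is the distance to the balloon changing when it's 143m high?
1001√85985/85985 ≈ 3.414 m/s

z² = 256² + y²
z = √(256² + 143²) = √85985
dz/dt = y/z · dy/dt = 143/√85985 · 7 = 1001√85985/85985 ≈ 3.414 m/s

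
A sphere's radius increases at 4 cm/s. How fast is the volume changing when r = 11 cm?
1936π cm³/s

V = (4/3)πr³
dV/dt = dV/dr · dr/dt = 4πr² · 4
At r = 11: dV/dt = 1936π cm³/s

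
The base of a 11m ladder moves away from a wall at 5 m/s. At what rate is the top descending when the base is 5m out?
25√6/24 ≈ 2.552 m/s

x² + y² = 11²
2x·dx/dt + 2y·dy/dt = 0
dy/dt = -x/y · dx/dt = -5/(4√6) · 5 = -25√6/24 m/s
The top is descending at 25√6/24 ≈ 2.552 m/s.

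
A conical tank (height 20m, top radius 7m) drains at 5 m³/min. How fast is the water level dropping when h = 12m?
125/(441π) ≈ 0.09022 m/min

r/h = 7/20, so r = (7/20)h
V = (1/3)πr²h = (1/3)π((7/20)h)²h = (49/1200)πh³
dV/dh = (49/400)πh²
dh/dt = (dV/dt)/(dV/dh) = -5/((49/400)π·12²) = -125/(441π) m/min
The level is dropping at 125/(441π) ≈ 0.09022 m/min.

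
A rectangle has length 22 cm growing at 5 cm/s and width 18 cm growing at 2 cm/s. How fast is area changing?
134 cm²/s

A = lw
dA/dt = w·dl/dt + l·dw/dt = 18·5 + 22·2 = 134 cm²/s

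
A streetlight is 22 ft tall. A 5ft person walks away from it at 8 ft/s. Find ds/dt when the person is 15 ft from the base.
40/17 ft/s

By similar triangles: 22/(x+s) = 5/s
Solving: s = 5x/17
ds/dt = 5/17 · dx/dt = 5/17 · 8 = 40/17 ft/s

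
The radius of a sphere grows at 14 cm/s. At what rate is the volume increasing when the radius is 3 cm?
504π cm³/s

V = (4/3)πr³
dV/dt = dV/dr · dr/dt = 4πr² · 14
At r = 3: dV/dt = 504π cm³/s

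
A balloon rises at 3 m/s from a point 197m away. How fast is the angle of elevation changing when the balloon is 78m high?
0.013165 rad/s

tan(θ) = y/197
sec²(θ) · dθ/dt = (1/197) · dy/dt
dθ/dt = cos²(θ)/197 · 3 = 197/(197² + 78²) · 3
dθ/dt = 0.013165 rad/s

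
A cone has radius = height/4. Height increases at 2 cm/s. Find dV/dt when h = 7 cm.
49π/8 cm³/s

V = (1/3)π(h/4)²h = πh³/48
dV/dt = πh²/16 · 2
At h = 7: dV/dt = 49π/8 cm³/s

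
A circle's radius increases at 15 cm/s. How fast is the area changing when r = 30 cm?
900π cm²/s

A = πr²
dA/dt = 2πr · dr/dt = 2π(30)(15) = 900π cm²/s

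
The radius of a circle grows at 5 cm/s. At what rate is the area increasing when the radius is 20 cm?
200π cm²/s

A = πr²
dA/dt = 2πr · dr/dt = 2π(20)(5) = 200π cm²/s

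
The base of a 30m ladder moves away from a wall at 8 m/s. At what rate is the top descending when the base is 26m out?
26√14/7 ≈ 13.9 m/s

x² + y² = 30²
2x·dx/dt + 2y·dy/dt = 0
dy/dt = -x/y · dx/dt = -26/(4√14) · 8 = -26√14/7 m/s
The top is descending at 26√14/7 ≈ 13.9 m/s.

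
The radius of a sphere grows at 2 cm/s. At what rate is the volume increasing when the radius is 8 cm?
512π cm³/s

V = (4/3)πr³
dV/dt = dV/dr · dr/dt = 4πr² · 2
At r = 8: dV/dt = 512π cm³/s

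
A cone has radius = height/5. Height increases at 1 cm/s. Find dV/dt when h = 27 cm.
729π/25 cm³/s

V = (1/3)π(h/5)²h = πh³/75
dV/dt = πh²/25 · 1
At h = 27: dV/dt = 729π/25 cm³/s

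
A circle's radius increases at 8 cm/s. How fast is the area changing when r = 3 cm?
48π cm²/s

A = πr²
dA/dt = 2πr · dr/dt = 2π(3)(8) = 48π cm²/s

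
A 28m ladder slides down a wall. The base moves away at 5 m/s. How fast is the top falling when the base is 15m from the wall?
75√559/559 ≈ 3.172 m/s

x² + y² = 28²
2x·dx/dt + 2y·dy/dt = 0
dy/dt = -x/y · dx/dt = -15/√559 · 5 = -75√559/559 m/s
The top is descending at 75√559/559 ≈ 3.172 m/s.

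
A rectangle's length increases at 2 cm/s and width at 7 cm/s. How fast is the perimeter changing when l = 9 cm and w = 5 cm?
18 cm/s

P = 2(l + w)
dP/dt = 2(dl/dt + dw/dt) = 2(2 + 7) = 18 cm/s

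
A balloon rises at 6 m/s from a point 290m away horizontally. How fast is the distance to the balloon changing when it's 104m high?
312√23729/23729 ≈ 2.025 m/s

z² = 290² + y²
z = √(290² + 104²) = 2√23729
dz/dt = y/z · dy/dt = 104/(2√23729) · 6 = 312√23729/23729 ≈ 2.025 m/s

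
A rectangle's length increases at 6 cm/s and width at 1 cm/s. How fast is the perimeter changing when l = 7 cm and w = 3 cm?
14 cm/s

P = 2(l + w)
dP/dt = 2(dl/dt + dw/dt) = 2(6 + 1) = 14 cm/s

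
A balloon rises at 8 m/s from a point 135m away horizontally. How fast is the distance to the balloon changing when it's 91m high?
364√26506/13253 ≈ 4.472 m/s

z² = 135² + y²
z = √(135² + 91²) = √26506
dz/dt = y/z · dy/dt = 91/√26506 · 8 = 364√26506/13253 ≈ 4.472 m/s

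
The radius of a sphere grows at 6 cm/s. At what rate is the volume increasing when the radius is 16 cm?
6144π cm³/s

V = (4/3)πr³
dV/dt = dV/dr · dr/dt = 4πr² · 6
At r = 16: dV/dt = 6144π cm³/s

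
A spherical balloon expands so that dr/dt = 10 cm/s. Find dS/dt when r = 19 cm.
1520π cm²/s

S = 4πr²
dS/dt = dS/dr · dr/dt = 8πr · 10
At r = 19: dS/dt = 1520π cm²/s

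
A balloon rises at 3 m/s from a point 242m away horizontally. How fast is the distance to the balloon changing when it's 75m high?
225√64189/64189 ≈ 0.8881 m/s

z² = 242² + y²
z = √(242² + 75²) = √64189
dz/dt = y/z · dy/dt = 75/√64189 · 3 = 225√64189/64189 ≈ 0.8881 m/s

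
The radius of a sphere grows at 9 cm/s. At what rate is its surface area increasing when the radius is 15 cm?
1080π cm²/s

S = 4πr²
dS/dt = dS/dr · dr/dt = 8πr · 9
At r = 15: dS/dt = 1080π cm²/s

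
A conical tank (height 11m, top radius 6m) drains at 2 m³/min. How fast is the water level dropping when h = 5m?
121/(450π) ≈ 0.08559 m/min

r/h = 6/11, so r = (6/11)h
V = (1/3)πr²h = (1/3)π((6/11)h)²h = (12/121)πh³
dV/dh = (36/121)πh²
dh/dt = (dV/dt)/(dV/dh) = -2/((36/121)π·5²) = -121/(450π) m/min
The level is dropping at 121/(450π) ≈ 0.08559 m/min.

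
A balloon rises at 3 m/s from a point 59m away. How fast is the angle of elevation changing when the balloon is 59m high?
0.025424 rad/s

tan(θ) = y/59
sec²(θ) · dθ/dt = (1/59) · dy/dt
dθ/dt = cos²(θ)/59 · 3 = 59/(59² + 59²) · 3
dθ/dt = 0.025424 rad/s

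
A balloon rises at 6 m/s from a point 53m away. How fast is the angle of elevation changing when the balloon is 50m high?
0.059898 rad/s

tan(θ) = y/53
sec²(θ) · dθ/dt = (1/53) · dy/dt
dθ/dt = cos²(θ)/53 · 6 = 53/(53² + 50²) · 6
dθ/dt = 0.059898 rad/s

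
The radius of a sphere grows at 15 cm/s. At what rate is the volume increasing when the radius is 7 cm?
2940π cm³/s

V = (4/3)πr³
dV/dt = dV/dr · dr/dt = 4πr² · 15
At r = 7: dV/dt = 2940π cm³/s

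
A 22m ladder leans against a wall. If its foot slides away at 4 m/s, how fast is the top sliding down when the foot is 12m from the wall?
24√85/85 ≈ 2.603 m/s

x² + y² = 22²
2x·dx/dt + 2y·dy/dt = 0
dy/dt = -x/y · dx/dt = -12/(2√85) · 4 = -24√85/85 m/s
The top is descending at 24√85/85 ≈ 2.603 m/s.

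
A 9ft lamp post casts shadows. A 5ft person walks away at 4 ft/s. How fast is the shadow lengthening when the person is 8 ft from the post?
5 ft/s

By similar triangles: 9/(x+s) = 5/s
Solving: s = 5x/4
ds/dt = 5/4 · dx/dt = 5/4 · 4 = 5 ft/s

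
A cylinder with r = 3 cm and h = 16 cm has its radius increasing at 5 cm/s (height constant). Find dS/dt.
220π cm²/s

S = 2πrh + 2πr² (lateral + bases)
dS/dt = (2πh + 4πr)·dr/dt = (2π·16 + 4π·3)·5
= 220π cm²/s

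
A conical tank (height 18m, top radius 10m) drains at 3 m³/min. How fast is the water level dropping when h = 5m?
243/(625π) ≈ 0.1238 m/min

r/h = 10/18, so r = (5/9)h
V = (1/3)πr²h = (1/3)π((5/9)h)²h = (25/243)πh³
dV/dh = (25/81)πh²
dh/dt = (dV/dt)/(dV/dh) = -3/((25/81)π·5²) = -243/(625π) m/min
The level is dropping at 243/(625π) ≈ 0.1238 m/min.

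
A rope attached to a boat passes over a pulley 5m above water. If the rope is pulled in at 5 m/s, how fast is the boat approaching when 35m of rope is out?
35√3/12 ≈ 5.052 m/s

rope² = x² + 5²
x = √(35² - 5²) = 20√3
dx/dt = (rope/x) · d(rope)/dt = (35/(20√3)) · (-5) = -35√3/12 m/s
The boat approaches at 35√3/12 ≈ 5.052 m/s.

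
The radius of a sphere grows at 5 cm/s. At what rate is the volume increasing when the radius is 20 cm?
8000π cm³/s

V = (4/3)πr³
dV/dt = dV/dr · dr/dt = 4πr² · 5
At r = 20: dV/dt = 8000π cm³/s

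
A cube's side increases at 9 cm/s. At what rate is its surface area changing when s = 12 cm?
1296 cm²/s

A = 6s²
dA/dt = 12s · ds/dt = 12·12·9 = 1296 cm²/s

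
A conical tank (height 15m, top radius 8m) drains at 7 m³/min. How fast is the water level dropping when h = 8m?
1575/(4096π) ≈ 0.1224 m/min

r/h = 8/15, so r = (8/15)h
V = (1/3)πr²h = (1/3)π((8/15)h)²h = (64/675)πh³
dV/dh = (64/225)πh²
dh/dt = (dV/dt)/(dV/dh) = -7/((64/225)π·8²) = -1575/(4096π) m/min
The level is dropping at 1575/(4096π) ≈ 0.1224 m/min.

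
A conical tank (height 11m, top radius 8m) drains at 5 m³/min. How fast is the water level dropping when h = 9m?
605/(5184π) ≈ 0.03715 m/min

r/h = 8/11, so r = (8/11)h
V = (1/3)πr²h = (1/3)π((8/11)h)²h = (64/363)πh³
dV/dh = (64/121)πh²
dh/dt = (dV/dt)/(dV/dh) = -5/((64/121)π·9²) = -605/(5184π) m/min
The level is dropping at 605/(5184π) ≈ 0.03715 m/min.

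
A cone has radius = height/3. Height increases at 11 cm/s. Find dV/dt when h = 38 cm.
15884π/9 cm³/s

V = (1/3)π(h/3)²h = πh³/27
dV/dt = πh²/9 · 11
At h = 38: dV/dt = 15884π/9 cm³/s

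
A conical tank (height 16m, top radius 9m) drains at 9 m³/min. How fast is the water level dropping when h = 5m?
256/(225π) ≈ 0.3622 m/min

r/h = 9/16, so r = (9/16)h
V = (1/3)πr²h = (1/3)π((9/16)h)²h = (27/256)πh³
dV/dh = (81/256)πh²
dh/dt = (dV/dt)/(dV/dh) = -9/((81/256)π·5²) = -256/(225π) m/min
The level is dropping at 256/(225π) ≈ 0.3622 m/min.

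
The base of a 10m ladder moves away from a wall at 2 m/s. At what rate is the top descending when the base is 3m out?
6√91/91 ≈ 0.629 m/s

x² + y² = 10²
2x·dx/dt + 2y·dy/dt = 0
dy/dt = -x/y · dx/dt = -3/√91 · 2 = -6√91/91 m/s
The top is descending at 6√91/91 ≈ 0.629 m/s.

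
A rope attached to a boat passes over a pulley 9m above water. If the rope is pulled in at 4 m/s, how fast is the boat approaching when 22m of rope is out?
88√403/403 ≈ 4.384 m/s

rope² = x² + 9²
x = √(22² - 9²) = √403
dx/dt = (rope/x) · d(rope)/dt = (22/√403) · (-4) = -88√403/403 m/s
The boat approaches at 88√403/403 ≈ 4.384 m/s.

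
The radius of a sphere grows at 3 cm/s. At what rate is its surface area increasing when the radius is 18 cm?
432π cm²/s

S = 4πr²
dS/dt = dS/dr · dr/dt = 8πr · 3
At r = 18: dS/dt = 432π cm²/s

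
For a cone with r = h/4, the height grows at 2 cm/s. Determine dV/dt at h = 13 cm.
169π/8 cm³/s

V = (1/3)π(h/4)²h = πh³/48
dV/dt = πh²/16 · 2
At h = 13: dV/dt = 169π/8 cm³/s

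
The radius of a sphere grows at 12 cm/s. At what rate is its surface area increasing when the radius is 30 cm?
2880π cm²/s

S = 4πr²
dS/dt = dS/dr · dr/dt = 8πr · 12
At r = 30: dS/dt = 2880π cm²/s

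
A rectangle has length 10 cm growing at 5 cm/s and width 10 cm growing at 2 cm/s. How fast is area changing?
70 cm²/s

A = lw
dA/dt = w·dl/dt + l·dw/dt = 10·5 + 10·2 = 70 cm²/s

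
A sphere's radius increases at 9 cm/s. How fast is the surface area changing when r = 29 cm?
2088π cm²/s

S = 4πr²
dS/dt = dS/dr · dr/dt = 8πr · 9
At r = 29: dS/dt = 2088π cm²/s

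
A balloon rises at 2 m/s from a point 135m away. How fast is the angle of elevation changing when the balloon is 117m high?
0.00846 rad/s

tan(θ) = y/135
sec²(θ) · dθ/dt = (1/135) · dy/dt
dθ/dt = cos²(θ)/135 · 2 = 135/(135² + 117²) · 2
dθ/dt = 0.00846 rad/s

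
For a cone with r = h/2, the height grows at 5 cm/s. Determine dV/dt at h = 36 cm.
1620π cm³/s

V = (1/3)π(h/2)²h = πh³/12
dV/dt = πh²/4 · 5
At h = 36: dV/dt = 1620π cm³/s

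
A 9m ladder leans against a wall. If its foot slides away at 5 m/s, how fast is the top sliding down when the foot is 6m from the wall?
2√5 ≈ 4.472 m/s

x² + y² = 9²
2x·dx/dt + 2y·dy/dt = 0
dy/dt = -x/y · dx/dt = -6/(3√5) · 5 = -2√5 m/s
The top is descending at 2√5 ≈ 4.472 m/s.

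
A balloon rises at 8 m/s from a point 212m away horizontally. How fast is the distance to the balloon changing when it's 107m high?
856√56393/56393 ≈ 3.605 m/s

z² = 212² + y²
z = √(212² + 107²) = √56393
dz/dt = y/z · dy/dt = 107/√56393 · 8 = 856√56393/56393 ≈ 3.605 m/s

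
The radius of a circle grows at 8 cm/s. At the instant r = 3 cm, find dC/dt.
16π cm/s

C = 2πr
dC/dt = 2π · dr/dt = 2π · 8 = 16π cm/s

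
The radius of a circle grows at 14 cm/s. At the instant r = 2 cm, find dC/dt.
28π cm/s

C = 2πr
dC/dt = 2π · dr/dt = 2π · 14 = 28π cm/s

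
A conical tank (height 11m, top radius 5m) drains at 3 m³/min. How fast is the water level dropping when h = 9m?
121/(675π) ≈ 0.05706 m/min

r/h = 5/11, so r = (5/11)h
V = (1/3)πr²h = (1/3)π((5/11)h)²h = (25/363)πh³
dV/dh = (25/121)πh²
dh/dt = (dV/dt)/(dV/dh) = -3/((25/121)π·9²) = -121/(675π) m/min
The level is dropping at 121/(675π) ≈ 0.05706 m/min.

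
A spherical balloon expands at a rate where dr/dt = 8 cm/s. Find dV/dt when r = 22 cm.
15488π cm³/s

V = (4/3)πr³
dV/dt = dV/dr · dr/dt = 4πr² · 8
At r = 22: dV/dt = 15488π cm³/s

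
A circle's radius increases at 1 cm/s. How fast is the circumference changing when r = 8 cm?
2π cm/s

C = 2πr
dC/dt = 2π · dr/dt = 2π · 1 = 2π cm/s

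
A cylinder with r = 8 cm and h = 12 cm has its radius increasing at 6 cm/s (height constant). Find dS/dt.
336π cm²/s

S = 2πrh + 2πr² (lateral + bases)
dS/dt = (2πh + 4πr)·dr/dt = (2π·12 + 4π·8)·6
= 336π cm²/s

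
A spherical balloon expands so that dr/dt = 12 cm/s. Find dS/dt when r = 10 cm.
960π cm²/s

S = 4πr²
dS/dt = dS/dr · dr/dt = 8πr · 12
At r = 10: dS/dt = 960π cm²/s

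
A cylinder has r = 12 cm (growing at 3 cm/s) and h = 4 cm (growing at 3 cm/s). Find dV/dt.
720π cm³/s

V = πr²h
dV/dt = 2πrh·dr/dt + πr²·dh/dt
= 2π(12)(4)(3) + π(12)²(3)
= 720π cm³/s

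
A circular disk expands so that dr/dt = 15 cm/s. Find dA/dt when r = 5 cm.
150π cm²/s

A = πr²
dA/dt = 2πr · dr/dt = 2π(5)(15) = 150π cm²/s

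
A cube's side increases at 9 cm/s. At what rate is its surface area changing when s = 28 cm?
3024 cm²/s

A = 6s²
dA/dt = 12s · ds/dt = 12·28·9 = 3024 cm²/s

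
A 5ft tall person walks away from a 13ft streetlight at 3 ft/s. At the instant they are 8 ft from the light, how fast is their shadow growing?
15/8 ft/s

By similar triangles: 13/(x+s) = 5/s
Solving: s = 5x/8
ds/dt = 5/8 · dx/dt = 5/8 · 3 = 15/8 ft/s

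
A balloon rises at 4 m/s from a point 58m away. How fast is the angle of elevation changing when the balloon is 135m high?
0.010746 rad/s

tan(θ) = y/58
sec²(θ) · dθ/dt = (1/58) · dy/dt
dθ/dt = cos²(θ)/58 · 4 = 58/(58² + 135²) · 4
dθ/dt = 0.010746 rad/s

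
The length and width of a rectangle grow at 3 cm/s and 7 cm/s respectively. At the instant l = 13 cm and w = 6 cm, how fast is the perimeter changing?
20 cm/s

P = 2(l + w)
dP/dt = 2(dl/dt + dw/dt) = 2(3 + 7) = 20 cm/s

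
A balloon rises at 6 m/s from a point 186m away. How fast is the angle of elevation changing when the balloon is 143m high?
0.020274 rad/s

tan(θ) = y/186
sec²(θ) · dθ/dt = (1/186) · dy/dt
dθ/dt = cos²(θ)/186 · 6 = 186/(186² + 143²) · 6
dθ/dt = 0.020274 rad/s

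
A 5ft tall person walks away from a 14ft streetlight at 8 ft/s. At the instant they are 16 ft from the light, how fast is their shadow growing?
40/9 ft/s

By similar triangles: 14/(x+s) = 5/s
Solving: s = 5x/9
ds/dt = 5/9 · dx/dt = 5/9 · 8 = 40/9 ft/s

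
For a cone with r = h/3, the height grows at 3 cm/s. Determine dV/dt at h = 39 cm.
507π cm³/s

V = (1/3)π(h/3)²h = πh³/27
dV/dt = πh²/9 · 3
At h = 39: dV/dt = 507π cm³/s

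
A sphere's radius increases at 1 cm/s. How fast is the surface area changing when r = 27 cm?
216π cm²/s

S = 4πr²
dS/dt = dS/dr · dr/dt = 8πr · 1
At r = 27: dS/dt = 216π cm²/s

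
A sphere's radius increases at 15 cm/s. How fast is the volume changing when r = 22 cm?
29040π cm³/s

V = (4/3)πr³
dV/dt = dV/dr · dr/dt = 4πr² · 15
At r = 22: dV/dt = 29040π cm³/s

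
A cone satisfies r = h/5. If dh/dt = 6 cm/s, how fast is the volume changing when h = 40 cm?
384π cm³/s

V = (1/3)π(h/5)²h = πh³/75
dV/dt = πh²/25 · 6
At h = 40: dV/dt = 384π cm³/s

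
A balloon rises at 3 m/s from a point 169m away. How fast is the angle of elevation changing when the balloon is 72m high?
0.015024 rad/s

tan(θ) = y/169
sec²(θ) · dθ/dt = (1/169) · dy/dt
dθ/dt = cos²(θ)/169 · 3 = 169/(169² + 72²) · 3
dθ/dt = 0.015024 rad/s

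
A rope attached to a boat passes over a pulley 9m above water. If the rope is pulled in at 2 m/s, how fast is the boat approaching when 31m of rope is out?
31√55/110 ≈ 2.09 m/s

rope² = x² + 9²
x = √(31² - 9²) = 4√55
dx/dt = (rope/x) · d(rope)/dt = (31/(4√55)) · (-2) = -31√55/110 m/s
The boat approaches at 31√55/110 ≈ 2.09 m/s.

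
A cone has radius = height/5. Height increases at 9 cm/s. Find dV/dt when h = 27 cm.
6561π/25 cm³/s

V = (1/3)π(h/5)²h = πh³/75
dV/dt = πh²/25 · 9
At h = 27: dV/dt = 6561π/25 cm³/s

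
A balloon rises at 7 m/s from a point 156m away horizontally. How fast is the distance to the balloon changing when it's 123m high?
287√4385/4385 ≈ 4.334 m/s

z² = 156² + y²
z = √(156² + 123²) = 3√4385
dz/dt = y/z · dy/dt = 123/(3√4385) · 7 = 287√4385/4385 ≈ 4.334 m/s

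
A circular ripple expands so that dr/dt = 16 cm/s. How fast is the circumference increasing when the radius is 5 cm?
32π cm/s

C = 2πr
dC/dt = 2π · dr/dt = 2π · 16 = 32π cm/s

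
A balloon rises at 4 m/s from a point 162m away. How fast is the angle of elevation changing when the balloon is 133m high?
0.01475 rad/s

tan(θ) = y/162
sec²(θ) · dθ/dt = (1/162) · dy/dt
dθ/dt = cos²(θ)/162 · 4 = 162/(162² + 133²) · 4
dθ/dt = 0.01475 rad/s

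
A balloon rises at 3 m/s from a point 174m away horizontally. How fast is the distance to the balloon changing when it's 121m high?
363√44917/44917 ≈ 1.713 m/s

z² = 174² + y²
z = √(174² + 121²) = √44917
dz/dt = y/z · dy/dt = 121/√44917 · 3 = 363√44917/44917 ≈ 1.713 m/s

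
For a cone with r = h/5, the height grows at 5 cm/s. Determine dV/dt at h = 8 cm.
64π/5 cm³/s

V = (1/3)π(h/5)²h = πh³/75
dV/dt = πh²/25 · 5
At h = 8: dV/dt = 64π/5 cm³/s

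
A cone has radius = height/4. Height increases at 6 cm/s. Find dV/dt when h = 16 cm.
96π cm³/s

V = (1/3)π(h/4)²h = πh³/48
dV/dt = πh²/16 · 6
At h = 16: dV/dt = 96π cm³/s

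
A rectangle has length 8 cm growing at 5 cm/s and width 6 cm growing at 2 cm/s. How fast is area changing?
46 cm²/s

A = lw
dA/dt = w·dl/dt + l·dw/dt = 6·5 + 8·2 = 46 cm²/s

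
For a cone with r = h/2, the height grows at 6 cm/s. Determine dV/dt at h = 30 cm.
1350π cm³/s

V = (1/3)π(h/2)²h = πh³/12
dV/dt = πh²/4 · 6
At h = 30: dV/dt = 1350π cm³/s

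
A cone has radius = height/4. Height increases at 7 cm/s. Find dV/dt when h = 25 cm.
4375π/16 cm³/s

V = (1/3)π(h/4)²h = πh³/48
dV/dt = πh²/16 · 7
At h = 25: dV/dt = 4375π/16 cm³/s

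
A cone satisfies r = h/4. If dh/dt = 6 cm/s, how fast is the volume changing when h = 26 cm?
507π/2 cm³/s

V = (1/3)π(h/4)²h = πh³/48
dV/dt = πh²/16 · 6
At h = 26: dV/dt = 507π/2 cm³/s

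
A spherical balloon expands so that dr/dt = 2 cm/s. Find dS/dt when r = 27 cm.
432π cm²/s

S = 4πr²
dS/dt = dS/dr · dr/dt = 8πr · 2
At r = 27: dS/dt = 432π cm²/s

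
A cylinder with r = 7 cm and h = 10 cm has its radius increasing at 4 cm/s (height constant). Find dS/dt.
192π cm²/s

S = 2πrh + 2πr² (lateral + bases)
dS/dt = (2πh + 4πr)·dr/dt = (2π·10 + 4π·7)·4
= 192π cm²/s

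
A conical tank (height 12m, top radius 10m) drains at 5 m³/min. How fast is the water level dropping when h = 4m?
9/(20π) ≈ 0.1432 m/min

r/h = 10/12, so r = (5/6)h
V = (1/3)πr²h = (1/3)π((5/6)h)²h = (25/108)πh³
dV/dh = (25/36)πh²
dh/dt = (dV/dt)/(dV/dh) = -5/((25/36)π·4²) = -9/(20π) m/min
The level is dropping at 9/(20π) ≈ 0.1432 m/min.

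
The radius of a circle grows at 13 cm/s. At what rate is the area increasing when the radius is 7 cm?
182π cm²/s

A = πr²
dA/dt = 2πr · dr/dt = 2π(7)(13) = 182π cm²/s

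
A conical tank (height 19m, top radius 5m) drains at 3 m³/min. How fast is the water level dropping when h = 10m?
1083/(2500π) ≈ 0.1379 m/min

r/h = 5/19, so r = (5/19)h
V = (1/3)πr²h = (1/3)π((5/19)h)²h = (25/1083)πh³
dV/dh = (25/361)πh²
dh/dt = (dV/dt)/(dV/dh) = -3/((25/361)π·10²) = -1083/(2500π) m/min
The level is dropping at 1083/(2500π) ≈ 0.1379 m/min.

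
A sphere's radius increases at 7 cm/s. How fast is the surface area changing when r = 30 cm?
1680π cm²/s

S = 4πr²
dS/dt = dS/dr · dr/dt = 8πr · 7
At r = 30: dS/dt = 1680π cm²/s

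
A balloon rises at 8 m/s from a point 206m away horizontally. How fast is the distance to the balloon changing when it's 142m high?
284√626/1565 ≈ 4.54 m/s

z² = 206² + y²
z = √(206² + 142²) = 10√626
dz/dt = y/z · dy/dt = 142/(10√626) · 8 = 284√626/1565 ≈ 4.54 m/s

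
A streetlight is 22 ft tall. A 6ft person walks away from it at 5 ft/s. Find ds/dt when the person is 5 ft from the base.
15/8 ft/s

By similar triangles: 22/(x+s) = 6/s
Solving: s = 6x/16
ds/dt = 6/16 · dx/dt = 3/8 · 5 = 15/8 ft/s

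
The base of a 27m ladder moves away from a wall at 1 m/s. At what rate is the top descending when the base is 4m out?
4√713/713 ≈ 0.1498 m/s

x² + y² = 27²
2x·dx/dt + 2y·dy/dt = 0
dy/dt = -x/y · dx/dt = -4/√713 · 1 = -4√713/713 m/s
The top is descending at 4√713/713 ≈ 0.1498 m/s.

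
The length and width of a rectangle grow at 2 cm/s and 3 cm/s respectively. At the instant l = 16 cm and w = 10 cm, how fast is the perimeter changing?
10 cm/s

P = 2(l + w)
dP/dt = 2(dl/dt + dw/dt) = 2(2 + 3) = 10 cm/s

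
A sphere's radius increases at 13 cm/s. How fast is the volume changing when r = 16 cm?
13312π cm³/s

V = (4/3)πr³
dV/dt = dV/dr · dr/dt = 4πr² · 13
At r = 16: dV/dt = 13312π cm³/s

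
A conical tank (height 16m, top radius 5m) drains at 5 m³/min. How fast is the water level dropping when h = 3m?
256/(45π) ≈ 1.811 m/min

r/h = 5/16, so r = (5/16)h
V = (1/3)πr²h = (1/3)π((5/16)h)²h = (25/768)πh³
dV/dh = (25/256)πh²
dh/dt = (dV/dt)/(dV/dh) = -5/((25/256)π·3²) = -256/(45π) m/min
The level is dropping at 256/(45π) ≈ 1.811 m/min.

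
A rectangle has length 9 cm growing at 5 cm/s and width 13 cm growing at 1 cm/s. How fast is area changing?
74 cm²/s

A = lw
dA/dt = w·dl/dt + l·dw/dt = 13·5 + 9·1 = 74 cm²/s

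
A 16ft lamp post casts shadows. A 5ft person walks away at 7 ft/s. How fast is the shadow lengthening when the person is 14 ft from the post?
35/11 ft/s

By similar triangles: 16/(x+s) = 5/s
Solving: s = 5x/11
ds/dt = 5/11 · dx/dt = 5/11 · 7 = 35/11 ft/s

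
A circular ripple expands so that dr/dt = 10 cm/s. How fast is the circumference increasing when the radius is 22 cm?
20π cm/s

C = 2πr
dC/dt = 2π · dr/dt = 2π · 10 = 20π cm/s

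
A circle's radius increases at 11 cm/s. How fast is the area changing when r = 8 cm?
176π cm²/s

A = πr²
dA/dt = 2πr · dr/dt = 2π(8)(11) = 176π cm²/s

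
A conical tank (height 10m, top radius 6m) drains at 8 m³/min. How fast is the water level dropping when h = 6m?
50/(81π) ≈ 0.1965 m/min

r/h = 6/10, so r = (3/5)h
V = (1/3)πr²h = (1/3)π((3/5)h)²h = (3/25)πh³
dV/dh = (9/25)πh²
dh/dt = (dV/dt)/(dV/dh) = -8/((9/25)π·6²) = -50/(81π) m/min
The level is dropping at 50/(81π) ≈ 0.1965 m/min.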